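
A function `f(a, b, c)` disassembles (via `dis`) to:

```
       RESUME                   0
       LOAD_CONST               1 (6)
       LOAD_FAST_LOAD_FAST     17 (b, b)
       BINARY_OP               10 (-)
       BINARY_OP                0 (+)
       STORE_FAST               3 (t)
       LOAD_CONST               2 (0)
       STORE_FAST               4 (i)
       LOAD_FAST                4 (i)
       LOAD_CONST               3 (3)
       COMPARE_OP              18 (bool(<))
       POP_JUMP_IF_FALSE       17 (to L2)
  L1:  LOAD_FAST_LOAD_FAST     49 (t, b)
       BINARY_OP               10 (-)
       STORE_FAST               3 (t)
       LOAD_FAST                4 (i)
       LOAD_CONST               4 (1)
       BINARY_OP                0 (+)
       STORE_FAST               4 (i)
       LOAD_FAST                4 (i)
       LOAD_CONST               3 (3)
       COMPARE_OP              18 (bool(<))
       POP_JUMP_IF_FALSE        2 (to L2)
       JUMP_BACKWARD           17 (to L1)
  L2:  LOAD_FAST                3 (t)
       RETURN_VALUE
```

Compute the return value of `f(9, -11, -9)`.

39

LOAD_CONST → push 6. Stack: [6]
LOAD_FAST_LOAD_FAST b,b → push -11,-11. Stack: [6, -11, -11]
BINARY_OP - → -11 - -11 = 0. Stack: [6, 0]
BINARY_OP + → 6 + 0 = 6. Stack: [6]
STORE_FAST t → t=6. Stack: []
LOAD_CONST → push 0. Stack: [0]
STORE_FAST i → i=0. Stack: []
LOAD_FAST i → push 0. Stack: [0]
LOAD_CONST → push 3. Stack: [0, 3]
COMPARE_OP bool(<) → 0 vs 3 = True. Stack: [True]
POP_JUMP_IF_FALSE → pop True; no jump. Stack: []
LOAD_FAST_LOAD_FAST t,b → push 6,-11. Stack: [6, -11]
BINARY_OP - → 6 - -11 = 17. Stack: [17]
STORE_FAST t → t=17. Stack: []
LOAD_FAST i → push 0. Stack: [0]
LOAD_CONST → push 1. Stack: [0, 1]
BINARY_OP + → 0 + 1 = 1. Stack: [1]
STORE_FAST i → i=1. Stack: []
LOAD_FAST i → push 1. Stack: [1]
LOAD_CONST → push 3. Stack: [1, 3]
COMPARE_OP bool(<) → 1 vs 3 = True. Stack: [True]
POP_JUMP_IF_FALSE → pop True; no jump. Stack: []
LOAD_FAST_LOAD_FAST t,b → push 17,-11. Stack: [17, -11]
BINARY_OP - → 17 - -11 = 28. Stack: [28]
STORE_FAST t → t=28. Stack: []
LOAD_FAST i → push 1. Stack: [1]
LOAD_CONST → push 1. Stack: [1, 1]
BINARY_OP + → 1 + 1 = 2. Stack: [2]
STORE_FAST i → i=2. Stack: []
LOAD_FAST i → push 2. Stack: [2]
LOAD_CONST → push 3. Stack: [2, 3]
COMPARE_OP bool(<) → 2 vs 3 = True. Stack: [True]
POP_JUMP_IF_FALSE → pop True; no jump. Stack: []
LOAD_FAST_LOAD_FAST t,b → push 28,-11. Stack: [28, -11]
BINARY_OP - → 28 - -11 = 39. Stack: [39]
STORE_FAST t → t=39. Stack: []
LOAD_FAST i → push 2. Stack: [2]
LOAD_CONST → push 1. Stack: [2, 1]
BINARY_OP + → 2 + 1 = 3. Stack: [3]
STORE_FAST i → i=3. Stack: []
LOAD_FAST i → push 3. Stack: [3]
LOAD_CONST → push 3. Stack: [3, 3]
COMPARE_OP bool(<) → 3 vs 3 = False. Stack: [False]
POP_JUMP_IF_FALSE → pop False; jump. Stack: []
LOAD_FAST t → push 39. Stack: [39]
RETURN_VALUE → return 39.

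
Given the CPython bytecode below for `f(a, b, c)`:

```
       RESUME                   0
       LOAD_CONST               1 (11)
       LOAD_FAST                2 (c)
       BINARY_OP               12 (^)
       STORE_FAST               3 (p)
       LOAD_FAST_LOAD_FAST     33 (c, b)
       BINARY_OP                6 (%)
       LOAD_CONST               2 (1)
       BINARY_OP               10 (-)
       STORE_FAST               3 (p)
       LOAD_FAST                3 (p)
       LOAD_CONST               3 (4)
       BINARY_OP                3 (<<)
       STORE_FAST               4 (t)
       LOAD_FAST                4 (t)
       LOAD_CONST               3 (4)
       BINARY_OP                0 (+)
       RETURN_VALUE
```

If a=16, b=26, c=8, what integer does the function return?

116

LOAD_CONST → push 11. Stack: [11]
LOAD_FAST c → push 8. Stack: [11, 8]
BINARY_OP ^ → 11 ^ 8 = 3. Stack: [3]
STORE_FAST p → p=3. Stack: []
LOAD_FAST_LOAD_FAST c,b → push 8,26. Stack: [8, 26]
BINARY_OP % → 8 % 26 = 8. Stack: [8]
LOAD_CONST → push 1. Stack: [8, 1]
BINARY_OP - → 8 - 1 = 7. Stack: [7]
STORE_FAST p → p=7. Stack: []
LOAD_FAST p → push 7. Stack: [7]
LOAD_CONST → push 4. Stack: [7, 4]
BINARY_OP << → 7 << 4 = 112. Stack: [112]
STORE_FAST t → t=112. Stack: []
LOAD_FAST t → push 112. Stack: [112]
LOAD_CONST → push 4. Stack: [112, 4]
BINARY_OP + → 112 + 4 = 116. Stack: [116]
RETURN_VALUE → return 116.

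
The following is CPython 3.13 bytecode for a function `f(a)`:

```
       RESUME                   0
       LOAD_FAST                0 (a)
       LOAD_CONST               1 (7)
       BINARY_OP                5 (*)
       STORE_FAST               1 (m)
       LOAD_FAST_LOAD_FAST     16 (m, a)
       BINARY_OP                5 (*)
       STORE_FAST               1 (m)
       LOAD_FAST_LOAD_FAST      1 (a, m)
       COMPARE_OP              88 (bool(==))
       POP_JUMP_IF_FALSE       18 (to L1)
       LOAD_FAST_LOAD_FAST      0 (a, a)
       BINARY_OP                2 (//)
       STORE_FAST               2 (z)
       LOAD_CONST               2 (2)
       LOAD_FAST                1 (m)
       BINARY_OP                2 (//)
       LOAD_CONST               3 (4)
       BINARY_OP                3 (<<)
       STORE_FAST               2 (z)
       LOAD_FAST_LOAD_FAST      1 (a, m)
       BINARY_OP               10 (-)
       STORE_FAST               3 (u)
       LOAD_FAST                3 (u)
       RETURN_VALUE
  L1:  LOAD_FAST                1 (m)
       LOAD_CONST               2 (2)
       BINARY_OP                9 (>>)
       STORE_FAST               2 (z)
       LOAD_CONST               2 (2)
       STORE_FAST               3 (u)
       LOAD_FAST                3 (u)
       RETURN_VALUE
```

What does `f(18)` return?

LOAD_FAST a → push 18. Stack: [18]
LOAD_CONST → push 7. Stack: [18, 7]
BINARY_OP * → 18 * 7 = 126. Stack: [126]
STORE_FAST m → m=126. Stack: []
LOAD_FAST_LOAD_FAST m,a → push 126,18. Stack: [126, 18]
BINARY_OP * → 126 * 18 = 2268. Stack: [2268]
STORE_FAST m → m=2268. Stack: []
LOAD_FAST_LOAD_FAST a,m → push 18,2268. Stack: [18, 2268]
COMPARE_OP bool(==) → 18 vs 2268 = False. Stack: [False]
POP_JUMP_IF_FALSE → pop False; jump. Stack: []
LOAD_FAST m → push 2268. Stack: [2268]
LOAD_CONST → push 2. Stack: [2268, 2]
BINARY_OP >> → 2268 >> 2 = 567. Stack: [567]
STORE_FAST z → z=567. Stack: []
LOAD_CONST → push 2. Stack: [2]
STORE_FAST u → u=2. Stack: []
LOAD_FAST u → push 2. Stack: [2]
RETURN_VALUE → return 2.

2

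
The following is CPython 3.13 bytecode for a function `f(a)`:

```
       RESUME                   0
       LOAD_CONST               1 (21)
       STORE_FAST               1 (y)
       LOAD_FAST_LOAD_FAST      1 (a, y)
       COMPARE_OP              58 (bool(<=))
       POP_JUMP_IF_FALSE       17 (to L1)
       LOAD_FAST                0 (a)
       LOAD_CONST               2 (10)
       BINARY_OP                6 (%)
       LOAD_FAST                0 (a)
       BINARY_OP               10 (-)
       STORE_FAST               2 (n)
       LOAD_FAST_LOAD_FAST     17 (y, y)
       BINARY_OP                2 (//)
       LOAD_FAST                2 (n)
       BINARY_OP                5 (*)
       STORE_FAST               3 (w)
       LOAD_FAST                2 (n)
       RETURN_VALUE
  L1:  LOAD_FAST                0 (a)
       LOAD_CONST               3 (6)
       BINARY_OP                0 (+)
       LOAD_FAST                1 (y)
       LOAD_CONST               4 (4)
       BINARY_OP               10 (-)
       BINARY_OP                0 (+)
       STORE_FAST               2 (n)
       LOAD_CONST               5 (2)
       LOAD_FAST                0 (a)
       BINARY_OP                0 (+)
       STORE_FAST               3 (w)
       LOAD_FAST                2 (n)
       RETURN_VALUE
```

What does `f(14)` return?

-10

LOAD_CONST → push 21. Stack: [21]
STORE_FAST y → y=21. Stack: []
LOAD_FAST_LOAD_FAST a,y → push 14,21. Stack: [14, 21]
COMPARE_OP bool(<=) → 14 vs 21 = True. Stack: [True]
POP_JUMP_IF_FALSE → pop True; no jump. Stack: []
LOAD_FAST a → push 14. Stack: [14]
LOAD_CONST → push 10. Stack: [14, 10]
BINARY_OP % → 14 % 10 = 4. Stack: [4]
LOAD_FAST a → push 14. Stack: [4, 14]
BINARY_OP - → 4 - 14 = -10. Stack: [-10]
STORE_FAST n → n=-10. Stack: []
LOAD_FAST_LOAD_FAST y,y → push 21,21. Stack: [21, 21]
BINARY_OP // → 21 // 21 = 1. Stack: [1]
LOAD_FAST n → push -10. Stack: [1, -10]
BINARY_OP * → 1 * -10 = -10. Stack: [-10]
STORE_FAST w → w=-10. Stack: []
LOAD_FAST n → push -10. Stack: [-10]
RETURN_VALUE → return -10.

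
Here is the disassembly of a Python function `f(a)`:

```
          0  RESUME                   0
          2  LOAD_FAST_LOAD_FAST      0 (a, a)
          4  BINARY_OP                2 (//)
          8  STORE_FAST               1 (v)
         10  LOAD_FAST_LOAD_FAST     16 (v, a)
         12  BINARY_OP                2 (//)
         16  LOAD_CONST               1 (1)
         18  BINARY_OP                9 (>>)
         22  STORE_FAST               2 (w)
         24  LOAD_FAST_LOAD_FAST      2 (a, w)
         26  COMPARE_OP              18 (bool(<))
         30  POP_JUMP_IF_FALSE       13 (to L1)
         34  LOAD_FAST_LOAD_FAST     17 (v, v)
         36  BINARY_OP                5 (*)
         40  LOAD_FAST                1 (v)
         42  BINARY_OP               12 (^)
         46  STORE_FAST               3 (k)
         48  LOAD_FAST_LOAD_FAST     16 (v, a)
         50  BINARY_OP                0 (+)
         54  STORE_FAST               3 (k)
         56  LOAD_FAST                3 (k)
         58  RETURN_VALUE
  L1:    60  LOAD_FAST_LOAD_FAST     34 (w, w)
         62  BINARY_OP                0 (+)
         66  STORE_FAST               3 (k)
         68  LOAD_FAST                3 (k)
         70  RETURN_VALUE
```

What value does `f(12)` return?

LOAD_FAST_LOAD_FAST a,a → push 12,12. Stack: [12, 12]
BINARY_OP // → 12 // 12 = 1. Stack: [1]
STORE_FAST v → v=1. Stack: []
LOAD_FAST_LOAD_FAST v,a → push 1,12. Stack: [1, 12]
BINARY_OP // → 1 // 12 = 0. Stack: [0]
LOAD_CONST → push 1. Stack: [0, 1]
BINARY_OP >> → 0 >> 1 = 0. Stack: [0]
STORE_FAST w → w=0. Stack: []
LOAD_FAST_LOAD_FAST a,w → push 12,0. Stack: [12, 0]
COMPARE_OP bool(<) → 12 vs 0 = False. Stack: [False]
POP_JUMP_IF_FALSE → pop False; jump. Stack: []
LOAD_FAST_LOAD_FAST w,w → push 0,0. Stack: [0, 0]
BINARY_OP + → 0 + 0 = 0. Stack: [0]
STORE_FAST k → k=0. Stack: []
LOAD_FAST k → push 0. Stack: [0]
RETURN_VALUE → return 0.

0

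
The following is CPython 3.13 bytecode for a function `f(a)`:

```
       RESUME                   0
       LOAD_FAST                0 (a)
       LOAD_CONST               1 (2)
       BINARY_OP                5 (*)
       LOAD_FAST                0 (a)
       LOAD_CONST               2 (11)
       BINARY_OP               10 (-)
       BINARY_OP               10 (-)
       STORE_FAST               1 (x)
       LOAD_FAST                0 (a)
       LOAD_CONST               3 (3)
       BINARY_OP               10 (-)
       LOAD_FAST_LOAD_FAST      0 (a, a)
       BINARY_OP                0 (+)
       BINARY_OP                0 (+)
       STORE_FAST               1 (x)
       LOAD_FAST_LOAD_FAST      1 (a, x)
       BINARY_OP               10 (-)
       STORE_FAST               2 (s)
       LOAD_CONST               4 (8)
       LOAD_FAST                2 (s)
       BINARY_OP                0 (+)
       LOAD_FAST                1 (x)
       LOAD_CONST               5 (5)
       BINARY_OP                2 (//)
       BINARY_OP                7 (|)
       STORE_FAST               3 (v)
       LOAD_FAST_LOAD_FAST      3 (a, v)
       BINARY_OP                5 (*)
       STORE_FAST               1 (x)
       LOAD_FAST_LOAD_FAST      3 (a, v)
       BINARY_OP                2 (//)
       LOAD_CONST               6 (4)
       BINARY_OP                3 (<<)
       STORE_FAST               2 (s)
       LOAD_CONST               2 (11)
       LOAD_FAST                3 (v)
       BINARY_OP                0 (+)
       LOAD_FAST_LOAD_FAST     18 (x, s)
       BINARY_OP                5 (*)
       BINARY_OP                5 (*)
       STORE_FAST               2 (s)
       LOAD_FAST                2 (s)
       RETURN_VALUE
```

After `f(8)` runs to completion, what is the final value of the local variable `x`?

-8

LOAD_FAST a → push 8. Stack: [8]
LOAD_CONST → push 2. Stack: [8, 2]
BINARY_OP * → 8 * 2 = 16. Stack: [16]
LOAD_FAST a → push 8. Stack: [16, 8]
LOAD_CONST → push 11. Stack: [16, 8, 11]
BINARY_OP - → 8 - 11 = -3. Stack: [16, -3]
BINARY_OP - → 16 - -3 = 19. Stack: [19]
STORE_FAST x → x=19. Stack: []
LOAD_FAST a → push 8. Stack: [8]
LOAD_CONST → push 3. Stack: [8, 3]
BINARY_OP - → 8 - 3 = 5. Stack: [5]
LOAD_FAST_LOAD_FAST a,a → push 8,8. Stack: [5, 8, 8]
BINARY_OP + → 8 + 8 = 16. Stack: [5, 16]
BINARY_OP + → 5 + 16 = 21. Stack: [21]
STORE_FAST x → x=21. Stack: []
LOAD_FAST_LOAD_FAST a,x → push 8,21. Stack: [8, 21]
BINARY_OP - → 8 - 21 = -13. Stack: [-13]
STORE_FAST s → s=-13. Stack: []
LOAD_CONST → push 8. Stack: [8]
LOAD_FAST s → push -13. Stack: [8, -13]
BINARY_OP + → 8 + -13 = -5. Stack: [-5]
LOAD_FAST x → push 21. Stack: [-5, 21]
LOAD_CONST → push 5. Stack: [-5, 21, 5]
BINARY_OP // → 21 // 5 = 4. Stack: [-5, 4]
BINARY_OP | → -5 | 4 = -1. Stack: [-1]
STORE_FAST v → v=-1. Stack: []
LOAD_FAST_LOAD_FAST a,v → push 8,-1. Stack: [8, -1]
BINARY_OP * → 8 * -1 = -8. Stack: [-8]
STORE_FAST x → x=-8. Stack: []
LOAD_FAST_LOAD_FAST a,v → push 8,-1. Stack: [8, -1]
BINARY_OP // → 8 // -1 = -8. Stack: [-8]
LOAD_CONST → push 4. Stack: [-8, 4]
BINARY_OP << → -8 << 4 = -128. Stack: [-128]
STORE_FAST s → s=-128. Stack: []
LOAD_CONST → push 11. Stack: [11]
LOAD_FAST v → push -1. Stack: [11, -1]
BINARY_OP + → 11 + -1 = 10. Stack: [10]
LOAD_FAST_LOAD_FAST x,s → push -8,-128. Stack: [10, -8, -128]
BINARY_OP * → -8 * -128 = 1024. Stack: [10, 1024]
BINARY_OP * → 10 * 1024 = 10240. Stack: [10240]
STORE_FAST s → s=10240. Stack: []
LOAD_FAST s → push 10240. Stack: [10240]
RETURN_VALUE → return 10240.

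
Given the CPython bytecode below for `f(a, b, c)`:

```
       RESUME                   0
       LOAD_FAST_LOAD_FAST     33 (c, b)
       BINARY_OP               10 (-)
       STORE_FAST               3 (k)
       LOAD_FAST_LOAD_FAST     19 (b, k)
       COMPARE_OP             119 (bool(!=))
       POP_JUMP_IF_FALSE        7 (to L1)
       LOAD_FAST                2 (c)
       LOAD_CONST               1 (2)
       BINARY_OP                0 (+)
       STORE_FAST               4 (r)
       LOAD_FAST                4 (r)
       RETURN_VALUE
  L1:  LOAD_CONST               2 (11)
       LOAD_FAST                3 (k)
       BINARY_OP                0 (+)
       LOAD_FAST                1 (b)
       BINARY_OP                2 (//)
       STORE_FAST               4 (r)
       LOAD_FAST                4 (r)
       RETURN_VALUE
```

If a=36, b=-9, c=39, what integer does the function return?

LOAD_FAST_LOAD_FAST c,b → push 39,-9. Stack: [39, -9]
BINARY_OP - → 39 - -9 = 48. Stack: [48]
STORE_FAST k → k=48. Stack: []
LOAD_FAST_LOAD_FAST b,k → push -9,48. Stack: [-9, 48]
COMPARE_OP bool(!=) → -9 vs 48 = True. Stack: [True]
POP_JUMP_IF_FALSE → pop True; no jump. Stack: []
LOAD_FAST c → push 39. Stack: [39]
LOAD_CONST → push 2. Stack: [39, 2]
BINARY_OP + → 39 + 2 = 41. Stack: [41]
STORE_FAST r → r=41. Stack: []
LOAD_FAST r → push 41. Stack: [41]
RETURN_VALUE → return 41.

41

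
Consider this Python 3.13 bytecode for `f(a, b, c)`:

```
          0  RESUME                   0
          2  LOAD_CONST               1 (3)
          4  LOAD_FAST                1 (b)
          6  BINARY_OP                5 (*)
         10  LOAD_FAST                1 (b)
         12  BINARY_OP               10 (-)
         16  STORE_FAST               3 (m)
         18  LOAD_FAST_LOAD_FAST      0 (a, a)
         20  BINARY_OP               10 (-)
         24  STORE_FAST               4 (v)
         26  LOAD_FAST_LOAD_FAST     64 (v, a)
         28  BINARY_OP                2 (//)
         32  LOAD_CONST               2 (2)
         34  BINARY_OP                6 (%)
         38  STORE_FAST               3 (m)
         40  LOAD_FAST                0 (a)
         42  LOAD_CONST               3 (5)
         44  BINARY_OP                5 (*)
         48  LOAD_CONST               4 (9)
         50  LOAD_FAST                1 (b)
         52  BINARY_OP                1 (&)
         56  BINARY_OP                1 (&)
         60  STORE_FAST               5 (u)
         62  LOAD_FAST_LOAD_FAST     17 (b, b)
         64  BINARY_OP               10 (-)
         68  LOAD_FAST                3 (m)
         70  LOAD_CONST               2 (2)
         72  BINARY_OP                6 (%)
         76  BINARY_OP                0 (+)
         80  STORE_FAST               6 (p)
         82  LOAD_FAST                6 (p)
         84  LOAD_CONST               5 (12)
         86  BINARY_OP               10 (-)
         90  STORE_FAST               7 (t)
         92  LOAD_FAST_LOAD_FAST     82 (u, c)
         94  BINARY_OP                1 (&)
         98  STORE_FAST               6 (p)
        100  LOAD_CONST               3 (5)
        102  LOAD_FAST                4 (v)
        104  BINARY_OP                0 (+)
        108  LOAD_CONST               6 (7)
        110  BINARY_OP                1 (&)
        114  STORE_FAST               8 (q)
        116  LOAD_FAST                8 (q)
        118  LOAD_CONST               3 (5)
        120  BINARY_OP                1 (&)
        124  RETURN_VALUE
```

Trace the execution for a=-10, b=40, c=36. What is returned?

5

LOAD_CONST → push 3. Stack: [3]
LOAD_FAST b → push 40. Stack: [3, 40]
BINARY_OP * → 3 * 40 = 120. Stack: [120]
LOAD_FAST b → push 40. Stack: [120, 40]
BINARY_OP - → 120 - 40 = 80. Stack: [80]
STORE_FAST m → m=80. Stack: []
LOAD_FAST_LOAD_FAST a,a → push -10,-10. Stack: [-10, -10]
BINARY_OP - → -10 - -10 = 0. Stack: [0]
STORE_FAST v → v=0. Stack: []
LOAD_FAST_LOAD_FAST v,a → push 0,-10. Stack: [0, -10]
BINARY_OP // → 0 // -10 = 0. Stack: [0]
LOAD_CONST → push 2. Stack: [0, 2]
BINARY_OP % → 0 % 2 = 0. Stack: [0]
STORE_FAST m → m=0. Stack: []
LOAD_FAST a → push -10. Stack: [-10]
LOAD_CONST → push 5. Stack: [-10, 5]
BINARY_OP * → -10 * 5 = -50. Stack: [-50]
LOAD_CONST → push 9. Stack: [-50, 9]
LOAD_FAST b → push 40. Stack: [-50, 9, 40]
BINARY_OP & → 9 & 40 = 8. Stack: [-50, 8]
BINARY_OP & → -50 & 8 = 8. Stack: [8]
STORE_FAST u → u=8. Stack: []
LOAD_FAST_LOAD_FAST b,b → push 40,40. Stack: [40, 40]
BINARY_OP - → 40 - 40 = 0. Stack: [0]
LOAD_FAST m → push 0. Stack: [0, 0]
LOAD_CONST → push 2. Stack: [0, 0, 2]
BINARY_OP % → 0 % 2 = 0. Stack: [0, 0]
BINARY_OP + → 0 + 0 = 0. Stack: [0]
STORE_FAST p → p=0. Stack: []
LOAD_FAST p → push 0. Stack: [0]
LOAD_CONST → push 12. Stack: [0, 12]
BINARY_OP - → 0 - 12 = -12. Stack: [-12]
STORE_FAST t → t=-12. Stack: []
LOAD_FAST_LOAD_FAST u,c → push 8,36. Stack: [8, 36]
BINARY_OP & → 8 & 36 = 0. Stack: [0]
STORE_FAST p → p=0. Stack: []
LOAD_CONST → push 5. Stack: [5]
LOAD_FAST v → push 0. Stack: [5, 0]
BINARY_OP + → 5 + 0 = 5. Stack: [5]
LOAD_CONST → push 7. Stack: [5, 7]
BINARY_OP & → 5 & 7 = 5. Stack: [5]
STORE_FAST q → q=5. Stack: []
LOAD_FAST q → push 5. Stack: [5]
LOAD_CONST → push 5. Stack: [5, 5]
BINARY_OP & → 5 & 5 = 5. Stack: [5]
RETURN_VALUE → return 5.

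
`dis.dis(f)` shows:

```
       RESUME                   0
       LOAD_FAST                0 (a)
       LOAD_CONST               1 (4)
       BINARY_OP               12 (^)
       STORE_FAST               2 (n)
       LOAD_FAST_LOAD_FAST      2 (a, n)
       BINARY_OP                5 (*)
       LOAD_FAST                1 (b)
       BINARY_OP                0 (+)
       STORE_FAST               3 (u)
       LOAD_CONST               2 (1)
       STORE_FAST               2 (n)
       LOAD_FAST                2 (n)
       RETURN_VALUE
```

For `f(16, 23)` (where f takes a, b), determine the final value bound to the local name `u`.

343

LOAD_FAST a → push 16. Stack: [16]
LOAD_CONST → push 4. Stack: [16, 4]
BINARY_OP ^ → 16 ^ 4 = 20. Stack: [20]
STORE_FAST n → n=20. Stack: []
LOAD_FAST_LOAD_FAST a,n → push 16,20. Stack: [16, 20]
BINARY_OP * → 16 * 20 = 320. Stack: [320]
LOAD_FAST b → push 23. Stack: [320, 23]
BINARY_OP + → 320 + 23 = 343. Stack: [343]
STORE_FAST u → u=343. Stack: []
LOAD_CONST → push 1. Stack: [1]
STORE_FAST n → n=1. Stack: []
LOAD_FAST n → push 1. Stack: [1]
RETURN_VALUE → return 1.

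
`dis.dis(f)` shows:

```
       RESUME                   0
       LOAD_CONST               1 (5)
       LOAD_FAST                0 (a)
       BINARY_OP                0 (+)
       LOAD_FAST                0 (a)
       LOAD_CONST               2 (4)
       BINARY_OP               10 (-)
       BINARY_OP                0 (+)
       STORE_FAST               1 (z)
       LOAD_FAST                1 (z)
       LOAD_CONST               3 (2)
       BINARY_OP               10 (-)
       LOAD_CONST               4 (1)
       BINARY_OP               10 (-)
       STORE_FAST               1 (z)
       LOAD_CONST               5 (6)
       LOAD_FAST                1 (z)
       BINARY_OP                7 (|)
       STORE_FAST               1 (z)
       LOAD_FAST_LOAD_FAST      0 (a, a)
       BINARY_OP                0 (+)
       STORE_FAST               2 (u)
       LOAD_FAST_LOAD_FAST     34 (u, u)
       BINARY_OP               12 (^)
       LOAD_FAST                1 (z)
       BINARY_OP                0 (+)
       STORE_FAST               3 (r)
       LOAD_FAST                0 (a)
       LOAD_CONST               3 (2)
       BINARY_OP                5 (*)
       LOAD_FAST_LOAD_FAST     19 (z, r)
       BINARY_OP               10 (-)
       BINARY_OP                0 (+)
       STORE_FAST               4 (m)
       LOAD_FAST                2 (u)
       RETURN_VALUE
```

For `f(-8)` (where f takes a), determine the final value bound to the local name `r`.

LOAD_CONST → push 5. Stack: [5]
LOAD_FAST a → push -8. Stack: [5, -8]
BINARY_OP + → 5 + -8 = -3. Stack: [-3]
LOAD_FAST a → push -8. Stack: [-3, -8]
LOAD_CONST → push 4. Stack: [-3, -8, 4]
BINARY_OP - → -8 - 4 = -12. Stack: [-3, -12]
BINARY_OP + → -3 + -12 = -15. Stack: [-15]
STORE_FAST z → z=-15. Stack: []
LOAD_FAST z → push -15. Stack: [-15]
LOAD_CONST → push 2. Stack: [-15, 2]
BINARY_OP - → -15 - 2 = -17. Stack: [-17]
LOAD_CONST → push 1. Stack: [-17, 1]
BINARY_OP - → -17 - 1 = -18. Stack: [-18]
STORE_FAST z → z=-18. Stack: []
LOAD_CONST → push 6. Stack: [6]
LOAD_FAST z → push -18. Stack: [6, -18]
BINARY_OP | → 6 | -18 = -18. Stack: [-18]
STORE_FAST z → z=-18. Stack: []
LOAD_FAST_LOAD_FAST a,a → push -8,-8. Stack: [-8, -8]
BINARY_OP + → -8 + -8 = -16. Stack: [-16]
STORE_FAST u → u=-16. Stack: []
LOAD_FAST_LOAD_FAST u,u → push -16,-16. Stack: [-16, -16]
BINARY_OP ^ → -16 ^ -16 = 0. Stack: [0]
LOAD_FAST z → push -18. Stack: [0, -18]
BINARY_OP + → 0 + -18 = -18. Stack: [-18]
STORE_FAST r → r=-18. Stack: []
LOAD_FAST a → push -8. Stack: [-8]
LOAD_CONST → push 2. Stack: [-8, 2]
BINARY_OP * → -8 * 2 = -16. Stack: [-16]
LOAD_FAST_LOAD_FAST z,r → push -18,-18. Stack: [-16, -18, -18]
BINARY_OP - → -18 - -18 = 0. Stack: [-16, 0]
BINARY_OP + → -16 + 0 = -16. Stack: [-16]
STORE_FAST m → m=-16. Stack: []
LOAD_FAST u → push -16. Stack: [-16]
RETURN_VALUE → return -16.

-18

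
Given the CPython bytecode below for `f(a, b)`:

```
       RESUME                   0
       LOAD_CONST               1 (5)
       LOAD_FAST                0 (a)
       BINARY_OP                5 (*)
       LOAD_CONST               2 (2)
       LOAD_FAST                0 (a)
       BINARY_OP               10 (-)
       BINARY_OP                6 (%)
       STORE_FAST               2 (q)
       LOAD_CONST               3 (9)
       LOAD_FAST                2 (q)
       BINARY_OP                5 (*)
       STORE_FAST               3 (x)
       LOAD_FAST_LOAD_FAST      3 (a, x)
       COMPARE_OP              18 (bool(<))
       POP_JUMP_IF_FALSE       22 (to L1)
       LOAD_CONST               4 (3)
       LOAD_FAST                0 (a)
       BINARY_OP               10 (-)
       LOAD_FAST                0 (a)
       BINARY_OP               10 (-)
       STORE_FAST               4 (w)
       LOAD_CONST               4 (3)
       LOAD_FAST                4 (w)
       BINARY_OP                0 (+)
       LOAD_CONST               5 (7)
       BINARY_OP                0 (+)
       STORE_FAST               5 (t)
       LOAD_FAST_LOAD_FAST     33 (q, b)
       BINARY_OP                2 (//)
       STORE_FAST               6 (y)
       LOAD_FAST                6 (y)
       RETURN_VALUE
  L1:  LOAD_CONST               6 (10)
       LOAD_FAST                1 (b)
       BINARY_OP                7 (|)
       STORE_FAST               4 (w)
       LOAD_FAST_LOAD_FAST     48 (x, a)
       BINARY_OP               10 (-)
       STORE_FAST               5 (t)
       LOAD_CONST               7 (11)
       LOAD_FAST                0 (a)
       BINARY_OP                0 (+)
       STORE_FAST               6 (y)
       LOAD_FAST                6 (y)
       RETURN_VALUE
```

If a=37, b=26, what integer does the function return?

LOAD_CONST → push 5. Stack: [5]
LOAD_FAST a → push 37. Stack: [5, 37]
BINARY_OP * → 5 * 37 = 185. Stack: [185]
LOAD_CONST → push 2. Stack: [185, 2]
LOAD_FAST a → push 37. Stack: [185, 2, 37]
BINARY_OP - → 2 - 37 = -35. Stack: [185, -35]
BINARY_OP % → 185 % -35 = -25. Stack: [-25]
STORE_FAST q → q=-25. Stack: []
LOAD_CONST → push 9. Stack: [9]
LOAD_FAST q → push -25. Stack: [9, -25]
BINARY_OP * → 9 * -25 = -225. Stack: [-225]
STORE_FAST x → x=-225. Stack: []
LOAD_FAST_LOAD_FAST a,x → push 37,-225. Stack: [37, -225]
COMPARE_OP bool(<) → 37 vs -225 = False. Stack: [False]
POP_JUMP_IF_FALSE → pop False; jump. Stack: []
LOAD_CONST → push 10. Stack: [10]
LOAD_FAST b → push 26. Stack: [10, 26]
BINARY_OP | → 10 | 26 = 26. Stack: [26]
STORE_FAST w → w=26. Stack: []
LOAD_FAST_LOAD_FAST x,a → push -225,37. Stack: [-225, 37]
BINARY_OP - → -225 - 37 = -262. Stack: [-262]
STORE_FAST t → t=-262. Stack: []
LOAD_CONST → push 11. Stack: [11]
LOAD_FAST a → push 37. Stack: [11, 37]
BINARY_OP + → 11 + 37 = 48. Stack: [48]
STORE_FAST y → y=48. Stack: []
LOAD_FAST y → push 48. Stack: [48]
RETURN_VALUE → return 48.

48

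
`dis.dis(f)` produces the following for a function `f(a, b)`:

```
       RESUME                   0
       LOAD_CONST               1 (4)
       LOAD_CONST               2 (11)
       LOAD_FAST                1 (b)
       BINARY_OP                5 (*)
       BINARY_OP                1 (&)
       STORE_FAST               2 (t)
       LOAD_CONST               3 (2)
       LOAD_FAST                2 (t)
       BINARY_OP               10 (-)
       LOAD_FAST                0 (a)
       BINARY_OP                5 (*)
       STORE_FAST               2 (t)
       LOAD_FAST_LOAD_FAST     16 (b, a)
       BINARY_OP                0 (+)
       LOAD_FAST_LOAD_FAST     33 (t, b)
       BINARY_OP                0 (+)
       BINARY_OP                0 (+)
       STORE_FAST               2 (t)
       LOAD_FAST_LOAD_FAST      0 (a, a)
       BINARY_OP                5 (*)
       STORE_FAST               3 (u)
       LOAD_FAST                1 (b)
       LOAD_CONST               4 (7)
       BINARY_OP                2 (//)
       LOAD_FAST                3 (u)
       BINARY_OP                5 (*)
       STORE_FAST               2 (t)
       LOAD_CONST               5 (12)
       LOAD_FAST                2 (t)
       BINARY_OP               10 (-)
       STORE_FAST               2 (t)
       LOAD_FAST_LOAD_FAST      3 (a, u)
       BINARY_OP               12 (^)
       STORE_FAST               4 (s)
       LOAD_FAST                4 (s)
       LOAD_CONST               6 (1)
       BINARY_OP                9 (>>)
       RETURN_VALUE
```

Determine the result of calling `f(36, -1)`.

666

LOAD_CONST → push 4. Stack: [4]
LOAD_CONST → push 11. Stack: [4, 11]
LOAD_FAST b → push -1. Stack: [4, 11, -1]
BINARY_OP * → 11 * -1 = -11. Stack: [4, -11]
BINARY_OP & → 4 & -11 = 4. Stack: [4]
STORE_FAST t → t=4. Stack: []
LOAD_CONST → push 2. Stack: [2]
LOAD_FAST t → push 4. Stack: [2, 4]
BINARY_OP - → 2 - 4 = -2. Stack: [-2]
LOAD_FAST a → push 36. Stack: [-2, 36]
BINARY_OP * → -2 * 36 = -72. Stack: [-72]
STORE_FAST t → t=-72. Stack: []
LOAD_FAST_LOAD_FAST b,a → push -1,36. Stack: [-1, 36]
BINARY_OP + → -1 + 36 = 35. Stack: [35]
LOAD_FAST_LOAD_FAST t,b → push -72,-1. Stack: [35, -72, -1]
BINARY_OP + → -72 + -1 = -73. Stack: [35, -73]
BINARY_OP + → 35 + -73 = -38. Stack: [-38]
STORE_FAST t → t=-38. Stack: []
LOAD_FAST_LOAD_FAST a,a → push 36,36. Stack: [36, 36]
BINARY_OP * → 36 * 36 = 1296. Stack: [1296]
STORE_FAST u → u=1296. Stack: []
LOAD_FAST b → push -1. Stack: [-1]
LOAD_CONST → push 7. Stack: [-1, 7]
BINARY_OP // → -1 // 7 = -1. Stack: [-1]
LOAD_FAST u → push 1296. Stack: [-1, 1296]
BINARY_OP * → -1 * 1296 = -1296. Stack: [-1296]
STORE_FAST t → t=-1296. Stack: []
LOAD_CONST → push 12. Stack: [12]
LOAD_FAST t → push -1296. Stack: [12, -1296]
BINARY_OP - → 12 - -1296 = 1308. Stack: [1308]
STORE_FAST t → t=1308. Stack: []
LOAD_FAST_LOAD_FAST a,u → push 36,1296. Stack: [36, 1296]
BINARY_OP ^ → 36 ^ 1296 = 1332. Stack: [1332]
STORE_FAST s → s=1332. Stack: []
LOAD_FAST s → push 1332. Stack: [1332]
LOAD_CONST → push 1. Stack: [1332, 1]
BINARY_OP >> → 1332 >> 1 = 666. Stack: [666]
RETURN_VALUE → return 666.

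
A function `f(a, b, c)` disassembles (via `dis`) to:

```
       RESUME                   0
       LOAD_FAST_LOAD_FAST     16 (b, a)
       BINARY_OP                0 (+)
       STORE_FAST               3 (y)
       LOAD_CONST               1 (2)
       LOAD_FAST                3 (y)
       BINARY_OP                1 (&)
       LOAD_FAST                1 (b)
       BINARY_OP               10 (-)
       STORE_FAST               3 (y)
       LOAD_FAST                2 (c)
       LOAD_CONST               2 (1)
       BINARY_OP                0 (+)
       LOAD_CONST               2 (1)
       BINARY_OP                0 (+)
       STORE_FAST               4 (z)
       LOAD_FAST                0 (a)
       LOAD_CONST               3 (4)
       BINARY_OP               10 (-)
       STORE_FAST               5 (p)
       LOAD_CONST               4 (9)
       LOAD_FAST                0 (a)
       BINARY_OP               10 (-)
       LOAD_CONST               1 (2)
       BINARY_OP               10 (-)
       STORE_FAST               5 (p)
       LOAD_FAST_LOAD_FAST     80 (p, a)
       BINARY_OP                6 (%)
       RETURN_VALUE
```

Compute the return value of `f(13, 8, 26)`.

7

LOAD_FAST_LOAD_FAST b,a → push 8,13. Stack: [8, 13]
BINARY_OP + → 8 + 13 = 21. Stack: [21]
STORE_FAST y → y=21. Stack: []
LOAD_CONST → push 2. Stack: [2]
LOAD_FAST y → push 21. Stack: [2, 21]
BINARY_OP & → 2 & 21 = 0. Stack: [0]
LOAD_FAST b → push 8. Stack: [0, 8]
BINARY_OP - → 0 - 8 = -8. Stack: [-8]
STORE_FAST y → y=-8. Stack: []
LOAD_FAST c → push 26. Stack: [26]
LOAD_CONST → push 1. Stack: [26, 1]
BINARY_OP + → 26 + 1 = 27. Stack: [27]
LOAD_CONST → push 1. Stack: [27, 1]
BINARY_OP + → 27 + 1 = 28. Stack: [28]
STORE_FAST z → z=28. Stack: []
LOAD_FAST a → push 13. Stack: [13]
LOAD_CONST → push 4. Stack: [13, 4]
BINARY_OP - → 13 - 4 = 9. Stack: [9]
STORE_FAST p → p=9. Stack: []
LOAD_CONST → push 9. Stack: [9]
LOAD_FAST a → push 13. Stack: [9, 13]
BINARY_OP - → 9 - 13 = -4. Stack: [-4]
LOAD_CONST → push 2. Stack: [-4, 2]
BINARY_OP - → -4 - 2 = -6. Stack: [-6]
STORE_FAST p → p=-6. Stack: []
LOAD_FAST_LOAD_FAST p,a → push -6,13. Stack: [-6, 13]
BINARY_OP % → -6 % 13 = 7. Stack: [7]
RETURN_VALUE → return 7.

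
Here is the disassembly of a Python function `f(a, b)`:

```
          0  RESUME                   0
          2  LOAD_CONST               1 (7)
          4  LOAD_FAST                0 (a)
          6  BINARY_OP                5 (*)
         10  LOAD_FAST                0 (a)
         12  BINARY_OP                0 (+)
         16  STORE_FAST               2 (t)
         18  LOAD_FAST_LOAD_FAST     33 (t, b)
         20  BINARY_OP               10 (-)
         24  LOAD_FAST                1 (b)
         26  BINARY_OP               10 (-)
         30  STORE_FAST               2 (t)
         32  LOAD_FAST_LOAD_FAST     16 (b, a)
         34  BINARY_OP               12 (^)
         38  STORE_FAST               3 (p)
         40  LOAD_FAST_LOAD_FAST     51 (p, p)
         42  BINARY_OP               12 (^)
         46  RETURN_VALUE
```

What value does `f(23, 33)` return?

0

LOAD_CONST → push 7. Stack: [7]
LOAD_FAST a → push 23. Stack: [7, 23]
BINARY_OP * → 7 * 23 = 161. Stack: [161]
LOAD_FAST a → push 23. Stack: [161, 23]
BINARY_OP + → 161 + 23 = 184. Stack: [184]
STORE_FAST t → t=184. Stack: []
LOAD_FAST_LOAD_FAST t,b → push 184,33. Stack: [184, 33]
BINARY_OP - → 184 - 33 = 151. Stack: [151]
LOAD_FAST b → push 33. Stack: [151, 33]
BINARY_OP - → 151 - 33 = 118. Stack: [118]
STORE_FAST t → t=118. Stack: []
LOAD_FAST_LOAD_FAST b,a → push 33,23. Stack: [33, 23]
BINARY_OP ^ → 33 ^ 23 = 54. Stack: [54]
STORE_FAST p → p=54. Stack: []
LOAD_FAST_LOAD_FAST p,p → push 54,54. Stack: [54, 54]
BINARY_OP ^ → 54 ^ 54 = 0. Stack: [0]
RETURN_VALUE → return 0.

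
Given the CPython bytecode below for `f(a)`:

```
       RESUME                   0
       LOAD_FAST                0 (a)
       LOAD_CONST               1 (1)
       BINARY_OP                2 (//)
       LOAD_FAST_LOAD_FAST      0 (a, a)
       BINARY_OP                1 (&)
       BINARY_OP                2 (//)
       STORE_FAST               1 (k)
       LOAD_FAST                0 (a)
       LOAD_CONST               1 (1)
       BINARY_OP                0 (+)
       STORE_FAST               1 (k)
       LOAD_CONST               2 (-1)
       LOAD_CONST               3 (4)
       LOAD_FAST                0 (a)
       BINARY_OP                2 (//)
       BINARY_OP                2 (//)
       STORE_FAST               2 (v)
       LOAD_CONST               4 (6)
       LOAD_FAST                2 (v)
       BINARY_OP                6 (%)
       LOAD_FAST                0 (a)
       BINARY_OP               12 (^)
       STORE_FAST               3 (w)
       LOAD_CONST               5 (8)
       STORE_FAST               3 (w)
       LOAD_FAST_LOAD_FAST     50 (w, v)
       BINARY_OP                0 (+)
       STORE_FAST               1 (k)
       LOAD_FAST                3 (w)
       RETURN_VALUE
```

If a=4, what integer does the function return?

8

LOAD_FAST a → push 4. Stack: [4]
LOAD_CONST → push 1. Stack: [4, 1]
BINARY_OP // → 4 // 1 = 4. Stack: [4]
LOAD_FAST_LOAD_FAST a,a → push 4,4. Stack: [4, 4, 4]
BINARY_OP & → 4 & 4 = 4. Stack: [4, 4]
BINARY_OP // → 4 // 4 = 1. Stack: [1]
STORE_FAST k → k=1. Stack: []
LOAD_FAST a → push 4. Stack: [4]
LOAD_CONST → push 1. Stack: [4, 1]
BINARY_OP + → 4 + 1 = 5. Stack: [5]
STORE_FAST k → k=5. Stack: []
LOAD_CONST → push -1. Stack: [-1]
LOAD_CONST → push 4. Stack: [-1, 4]
LOAD_FAST a → push 4. Stack: [-1, 4, 4]
BINARY_OP // → 4 // 4 = 1. Stack: [-1, 1]
BINARY_OP // → -1 // 1 = -1. Stack: [-1]
STORE_FAST v → v=-1. Stack: []
LOAD_CONST → push 6. Stack: [6]
LOAD_FAST v → push -1. Stack: [6, -1]
BINARY_OP % → 6 % -1 = 0. Stack: [0]
LOAD_FAST a → push 4. Stack: [0, 4]
BINARY_OP ^ → 0 ^ 4 = 4. Stack: [4]
STORE_FAST w → w=4. Stack: []
LOAD_CONST → push 8. Stack: [8]
STORE_FAST w → w=8. Stack: []
LOAD_FAST_LOAD_FAST w,v → push 8,-1. Stack: [8, -1]
BINARY_OP + → 8 + -1 = 7. Stack: [7]
STORE_FAST k → k=7. Stack: []
LOAD_FAST w → push 8. Stack: [8]
RETURN_VALUE → return 8.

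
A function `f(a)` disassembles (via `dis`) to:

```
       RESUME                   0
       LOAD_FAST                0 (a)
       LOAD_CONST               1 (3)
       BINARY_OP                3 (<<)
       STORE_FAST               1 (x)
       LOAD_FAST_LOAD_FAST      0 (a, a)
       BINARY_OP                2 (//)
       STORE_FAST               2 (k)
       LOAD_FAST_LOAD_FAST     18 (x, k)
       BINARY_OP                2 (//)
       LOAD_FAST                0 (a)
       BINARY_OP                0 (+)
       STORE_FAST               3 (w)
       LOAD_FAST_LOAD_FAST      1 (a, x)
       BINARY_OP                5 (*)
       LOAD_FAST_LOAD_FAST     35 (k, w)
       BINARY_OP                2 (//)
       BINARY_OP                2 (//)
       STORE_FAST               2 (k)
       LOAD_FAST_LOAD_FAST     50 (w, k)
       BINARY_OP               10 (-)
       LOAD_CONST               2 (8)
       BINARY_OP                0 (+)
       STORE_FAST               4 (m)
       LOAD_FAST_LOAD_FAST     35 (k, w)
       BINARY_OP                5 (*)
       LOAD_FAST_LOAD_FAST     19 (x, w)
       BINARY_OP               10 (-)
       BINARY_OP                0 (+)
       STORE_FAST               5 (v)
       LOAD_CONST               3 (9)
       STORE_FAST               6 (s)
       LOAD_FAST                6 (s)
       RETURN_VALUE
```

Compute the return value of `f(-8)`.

LOAD_FAST a → push -8. Stack: [-8]
LOAD_CONST → push 3. Stack: [-8, 3]
BINARY_OP << → -8 << 3 = -64. Stack: [-64]
STORE_FAST x → x=-64. Stack: []
LOAD_FAST_LOAD_FAST a,a → push -8,-8. Stack: [-8, -8]
BINARY_OP // → -8 // -8 = 1. Stack: [1]
STORE_FAST k → k=1. Stack: []
LOAD_FAST_LOAD_FAST x,k → push -64,1. Stack: [-64, 1]
BINARY_OP // → -64 // 1 = -64. Stack: [-64]
LOAD_FAST a → push -8. Stack: [-64, -8]
BINARY_OP + → -64 + -8 = -72. Stack: [-72]
STORE_FAST w → w=-72. Stack: []
LOAD_FAST_LOAD_FAST a,x → push -8,-64. Stack: [-8, -64]
BINARY_OP * → -8 * -64 = 512. Stack: [512]
LOAD_FAST_LOAD_FAST k,w → push 1,-72. Stack: [512, 1, -72]
BINARY_OP // → 1 // -72 = -1. Stack: [512, -1]
BINARY_OP // → 512 // -1 = -512. Stack: [-512]
STORE_FAST k → k=-512. Stack: []
LOAD_FAST_LOAD_FAST w,k → push -72,-512. Stack: [-72, -512]
BINARY_OP - → -72 - -512 = 440. Stack: [440]
LOAD_CONST → push 8. Stack: [440, 8]
BINARY_OP + → 440 + 8 = 448. Stack: [448]
STORE_FAST m → m=448. Stack: []
LOAD_FAST_LOAD_FAST k,w → push -512,-72. Stack: [-512, -72]
BINARY_OP * → -512 * -72 = 36864. Stack: [36864]
LOAD_FAST_LOAD_FAST x,w → push -64,-72. Stack: [36864, -64, -72]
BINARY_OP - → -64 - -72 = 8. Stack: [36864, 8]
BINARY_OP + → 36864 + 8 = 36872. Stack: [36872]
STORE_FAST v → v=36872. Stack: []
LOAD_CONST → push 9. Stack: [9]
STORE_FAST s → s=9. Stack: []
LOAD_FAST s → push 9. Stack: [9]
RETURN_VALUE → return 9.

9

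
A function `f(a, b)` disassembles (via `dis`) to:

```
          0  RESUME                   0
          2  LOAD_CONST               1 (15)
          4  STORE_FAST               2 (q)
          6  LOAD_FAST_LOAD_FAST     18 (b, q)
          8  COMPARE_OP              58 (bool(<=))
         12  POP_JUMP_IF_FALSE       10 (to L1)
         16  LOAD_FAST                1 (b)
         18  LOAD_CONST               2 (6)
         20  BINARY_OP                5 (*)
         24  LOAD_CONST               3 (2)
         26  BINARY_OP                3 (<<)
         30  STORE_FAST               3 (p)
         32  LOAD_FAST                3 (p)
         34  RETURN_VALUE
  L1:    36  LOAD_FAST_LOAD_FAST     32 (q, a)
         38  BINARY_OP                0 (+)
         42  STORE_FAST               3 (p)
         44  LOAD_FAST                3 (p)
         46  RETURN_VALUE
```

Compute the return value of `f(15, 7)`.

LOAD_CONST → push 15. Stack: [15]
STORE_FAST q → q=15. Stack: []
LOAD_FAST_LOAD_FAST b,q → push 7,15. Stack: [7, 15]
COMPARE_OP bool(<=) → 7 vs 15 = True. Stack: [True]
POP_JUMP_IF_FALSE → pop True; no jump. Stack: []
LOAD_FAST b → push 7. Stack: [7]
LOAD_CONST → push 6. Stack: [7, 6]
BINARY_OP * → 7 * 6 = 42. Stack: [42]
LOAD_CONST → push 2. Stack: [42, 2]
BINARY_OP << → 42 << 2 = 168. Stack: [168]
STORE_FAST p → p=168. Stack: []
LOAD_FAST p → push 168. Stack: [168]
RETURN_VALUE → return 168.

168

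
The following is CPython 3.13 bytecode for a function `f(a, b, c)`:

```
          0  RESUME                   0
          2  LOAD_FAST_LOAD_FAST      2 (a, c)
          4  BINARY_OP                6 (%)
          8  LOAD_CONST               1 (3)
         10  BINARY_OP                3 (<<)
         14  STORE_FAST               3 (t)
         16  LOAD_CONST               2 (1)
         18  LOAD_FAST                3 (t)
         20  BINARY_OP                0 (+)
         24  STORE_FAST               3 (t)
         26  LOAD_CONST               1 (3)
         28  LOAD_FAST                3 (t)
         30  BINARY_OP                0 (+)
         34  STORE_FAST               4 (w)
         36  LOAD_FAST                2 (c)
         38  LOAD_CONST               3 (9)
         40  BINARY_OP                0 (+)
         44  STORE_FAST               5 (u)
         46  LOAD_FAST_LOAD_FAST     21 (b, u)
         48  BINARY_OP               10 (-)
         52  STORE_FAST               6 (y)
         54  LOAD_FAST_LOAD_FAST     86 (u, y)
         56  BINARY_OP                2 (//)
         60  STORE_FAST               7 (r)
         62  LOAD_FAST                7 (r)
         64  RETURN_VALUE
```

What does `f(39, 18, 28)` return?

LOAD_FAST_LOAD_FAST a,c → push 39,28. Stack: [39, 28]
BINARY_OP % → 39 % 28 = 11. Stack: [11]
LOAD_CONST → push 3. Stack: [11, 3]
BINARY_OP << → 11 << 3 = 88. Stack: [88]
STORE_FAST t → t=88. Stack: []
LOAD_CONST → push 1. Stack: [1]
LOAD_FAST t → push 88. Stack: [1, 88]
BINARY_OP + → 1 + 88 = 89. Stack: [89]
STORE_FAST t → t=89. Stack: []
LOAD_CONST → push 3. Stack: [3]
LOAD_FAST t → push 89. Stack: [3, 89]
BINARY_OP + → 3 + 89 = 92. Stack: [92]
STORE_FAST w → w=92. Stack: []
LOAD_FAST c → push 28. Stack: [28]
LOAD_CONST → push 9. Stack: [28, 9]
BINARY_OP + → 28 + 9 = 37. Stack: [37]
STORE_FAST u → u=37. Stack: []
LOAD_FAST_LOAD_FAST b,u → push 18,37. Stack: [18, 37]
BINARY_OP - → 18 - 37 = -19. Stack: [-19]
STORE_FAST y → y=-19. Stack: []
LOAD_FAST_LOAD_FAST u,y → push 37,-19. Stack: [37, -19]
BINARY_OP // → 37 // -19 = -2. Stack: [-2]
STORE_FAST r → r=-2. Stack: []
LOAD_FAST r → push -2. Stack: [-2]
RETURN_VALUE → return -2.

-2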